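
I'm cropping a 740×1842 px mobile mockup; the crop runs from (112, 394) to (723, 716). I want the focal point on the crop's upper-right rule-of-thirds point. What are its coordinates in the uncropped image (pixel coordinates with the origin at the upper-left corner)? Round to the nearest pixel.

(519, 501)

Crop width = 723 − 112 = 611 px; one third is 203.67 px.
Crop height = 716 − 394 = 322 px; one third is 107.33 px.
The upper-right point is two-thirds across and one-third down within the crop:
x = 112 + 2 × 203.67 ≈ 519; y = 394 + 1 × 107.33 ≈ 501.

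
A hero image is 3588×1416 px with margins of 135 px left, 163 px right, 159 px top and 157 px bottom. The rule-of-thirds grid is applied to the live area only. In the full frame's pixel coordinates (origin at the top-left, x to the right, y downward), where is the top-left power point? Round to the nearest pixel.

Content width = 3588 − 135 − 163 = 3290 px; content height = 1416 − 159 − 157 = 1100 px.
Top-left is one-third across and one-third down within the live area.
x = 135 + 1 × 3290/3 = 135 + 1096.67 ≈ 1232
y = 159 + 1 × 1100/3 = 159 + 366.67 ≈ 526

(1232, 526)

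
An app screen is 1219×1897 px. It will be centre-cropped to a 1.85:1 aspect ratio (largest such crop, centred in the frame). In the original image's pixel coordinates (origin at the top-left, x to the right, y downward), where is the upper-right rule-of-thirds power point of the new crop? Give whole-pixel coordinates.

x = 813 px, y = 839 px

1219/1897 < 1.85/1, so the 1.85:1 crop keeps the full width 1219 and trims height to 1219 × 1/1.85 = 658.92 px.
Top offset = (1897 − 658.92)/2 = 619.04 px; left offset = 0.
Upper-right is two-thirds across and one-third down within the crop:
x = 0.00 + 2 × 1219.00/3 ≈ 813; y = 619.04 + 1 × 658.92/3 ≈ 839.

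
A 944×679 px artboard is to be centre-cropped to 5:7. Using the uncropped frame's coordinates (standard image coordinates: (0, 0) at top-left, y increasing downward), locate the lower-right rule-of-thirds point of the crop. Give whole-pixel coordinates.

x = 553 px, y = 453 px

944/679 > 5/7, so the 5:7 crop keeps the full height 679 and trims width to 679 × 5/7 = 485.00 px.
Left offset = (944 − 485.00)/2 = 229.50 px; top offset = 0.
Lower-right is two-thirds across and two-thirds down within the crop:
x = 229.50 + 2 × 485.00/3 ≈ 553; y = 0.00 + 2 × 679.00/3 ≈ 453.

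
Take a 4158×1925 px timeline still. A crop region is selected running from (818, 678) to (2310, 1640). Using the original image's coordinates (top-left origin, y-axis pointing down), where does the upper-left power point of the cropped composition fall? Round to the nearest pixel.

(1315, 999)

Crop width = 2310 − 818 = 1492 px; one third is 497.33 px.
Crop height = 1640 − 678 = 962 px; one third is 320.67 px.
The upper-left point is one-third across and one-third down within the crop:
x = 818 + 1 × 497.33 ≈ 1315; y = 678 + 1 × 320.67 ≈ 999.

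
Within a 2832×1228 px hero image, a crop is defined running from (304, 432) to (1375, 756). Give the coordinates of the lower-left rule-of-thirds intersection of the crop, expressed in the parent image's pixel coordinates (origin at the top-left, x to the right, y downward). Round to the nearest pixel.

(661, 648)

Crop width = 1375 − 304 = 1071 px; one third is 357.00 px.
Crop height = 756 − 432 = 324 px; one third is 108.00 px.
The lower-left point is one-third across and two-thirds down within the crop:
x = 304 + 1 × 357.00 ≈ 661; y = 432 + 2 × 108.00 ≈ 648.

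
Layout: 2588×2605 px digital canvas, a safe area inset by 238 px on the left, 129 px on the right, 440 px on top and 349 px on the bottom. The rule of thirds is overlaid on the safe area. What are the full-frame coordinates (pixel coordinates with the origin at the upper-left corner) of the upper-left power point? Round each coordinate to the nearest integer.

(978, 1045)

Content width = 2588 − 238 − 129 = 2221 px; content height = 2605 − 440 − 349 = 1816 px.
Upper-left is one-third across and one-third down within the safe area.
x = 238 + 1 × 2221/3 = 238 + 740.33 ≈ 978
y = 440 + 1 × 1816/3 = 440 + 605.33 ≈ 1045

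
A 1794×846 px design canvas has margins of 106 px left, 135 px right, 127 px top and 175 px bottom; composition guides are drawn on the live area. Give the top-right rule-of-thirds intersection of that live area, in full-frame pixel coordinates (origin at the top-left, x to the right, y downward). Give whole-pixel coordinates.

Content width = 1794 − 106 − 135 = 1553 px; content height = 846 − 127 − 175 = 544 px.
Top-right is two-thirds across and one-third down within the live area.
x = 106 + 2 × 1553/3 = 106 + 1035.33 ≈ 1141
y = 127 + 1 × 544/3 = 127 + 181.33 ≈ 308

(1141, 308)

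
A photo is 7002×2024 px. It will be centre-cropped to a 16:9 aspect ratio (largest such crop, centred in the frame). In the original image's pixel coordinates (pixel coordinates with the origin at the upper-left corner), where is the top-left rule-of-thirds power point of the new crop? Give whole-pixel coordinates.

7002/2024 > 16/9, so the 16:9 crop keeps the full height 2024 and trims width to 2024 × 16/9 = 3598.22 px.
Left offset = (7002 − 3598.22)/2 = 1701.89 px; top offset = 0.
Top-left is one-third across and one-third down within the crop:
x = 1701.89 + 1 × 3598.22/3 ≈ 2901; y = 0.00 + 1 × 2024.00/3 ≈ 675.

x = 2901 px, y = 675 px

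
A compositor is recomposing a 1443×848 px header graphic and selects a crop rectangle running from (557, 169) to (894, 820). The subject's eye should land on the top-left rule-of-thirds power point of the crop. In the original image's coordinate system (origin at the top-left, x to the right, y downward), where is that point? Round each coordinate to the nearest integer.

(669, 386)

Crop width = 894 − 557 = 337 px; one third is 112.33 px.
Crop height = 820 − 169 = 651 px; one third is 217.00 px.
The top-left point is one-third across and one-third down within the crop:
x = 557 + 1 × 112.33 ≈ 669; y = 169 + 1 × 217.00 ≈ 386.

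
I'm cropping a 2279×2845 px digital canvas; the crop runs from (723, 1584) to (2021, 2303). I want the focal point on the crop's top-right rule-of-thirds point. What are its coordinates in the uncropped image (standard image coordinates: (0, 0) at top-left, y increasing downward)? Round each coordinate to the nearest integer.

Crop width = 2021 − 723 = 1298 px; one third is 432.67 px.
Crop height = 2303 − 1584 = 719 px; one third is 239.67 px.
The top-right point is two-thirds across and one-third down within the crop:
x = 723 + 2 × 432.67 ≈ 1588; y = 1584 + 1 × 239.67 ≈ 1824.

(1588, 1824)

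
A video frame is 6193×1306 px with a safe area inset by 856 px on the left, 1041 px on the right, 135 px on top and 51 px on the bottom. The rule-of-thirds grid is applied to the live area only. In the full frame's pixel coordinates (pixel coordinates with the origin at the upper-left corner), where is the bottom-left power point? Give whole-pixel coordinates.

Content width = 6193 − 856 − 1041 = 4296 px; content height = 1306 − 135 − 51 = 1120 px.
Bottom-left is one-third across and two-thirds down within the live area.
x = 856 + 1 × 4296/3 = 856 + 1432.00 ≈ 2288
y = 135 + 2 × 1120/3 = 135 + 746.67 ≈ 882

(2288, 882)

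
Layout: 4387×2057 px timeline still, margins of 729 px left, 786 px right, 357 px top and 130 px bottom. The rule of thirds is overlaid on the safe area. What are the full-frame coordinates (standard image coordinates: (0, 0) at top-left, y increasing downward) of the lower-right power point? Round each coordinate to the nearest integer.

(2644, 1404)

Content width = 4387 − 729 − 786 = 2872 px; content height = 2057 − 357 − 130 = 1570 px.
Lower-right is two-thirds across and two-thirds down within the safe area.
x = 729 + 2 × 2872/3 = 729 + 1914.67 ≈ 2644
y = 357 + 2 × 1570/3 = 357 + 1046.67 ≈ 1404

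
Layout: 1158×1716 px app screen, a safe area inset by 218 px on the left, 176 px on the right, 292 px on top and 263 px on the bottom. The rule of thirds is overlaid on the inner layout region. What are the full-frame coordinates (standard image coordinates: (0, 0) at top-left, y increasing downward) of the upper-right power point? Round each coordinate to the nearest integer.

Content width = 1158 − 218 − 176 = 764 px; content height = 1716 − 292 − 263 = 1161 px.
Upper-right is two-thirds across and one-third down within the inner layout region.
x = 218 + 2 × 764/3 = 218 + 509.33 ≈ 727
y = 292 + 1 × 1161/3 = 292 + 387.00 ≈ 679

(727, 679)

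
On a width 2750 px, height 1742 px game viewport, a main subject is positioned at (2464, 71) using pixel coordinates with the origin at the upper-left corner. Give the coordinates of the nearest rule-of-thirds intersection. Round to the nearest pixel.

x = 1833 px, y = 581 px

Third lines: x ∈ {917, 1833}, y ∈ {581, 1161}.
2464 is closer to x = 1833; 71 is closer to y = 581.
So the nearest intersection is the upper-right power point.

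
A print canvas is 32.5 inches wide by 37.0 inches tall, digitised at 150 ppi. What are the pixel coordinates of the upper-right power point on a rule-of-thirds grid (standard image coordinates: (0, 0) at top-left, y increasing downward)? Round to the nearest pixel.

(3250, 1850)

In pixels the canvas is 32.5 × 150 = 4875 wide and 37.0 × 150 = 5550 tall.
The upper-right point is two-thirds across and one-third down:
x = 2 × 4875/3 ≈ 3250; y = 1 × 5550/3 ≈ 1850.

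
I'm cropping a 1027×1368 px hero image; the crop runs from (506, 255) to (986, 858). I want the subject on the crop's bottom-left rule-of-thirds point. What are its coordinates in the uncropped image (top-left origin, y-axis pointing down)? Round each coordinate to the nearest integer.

Crop width = 986 − 506 = 480 px; one third is 160.00 px.
Crop height = 858 − 255 = 603 px; one third is 201.00 px.
The bottom-left point is one-third across and two-thirds down within the crop:
x = 506 + 1 × 160.00 ≈ 666; y = 255 + 2 × 201.00 ≈ 657.

x = 666 px, y = 657 px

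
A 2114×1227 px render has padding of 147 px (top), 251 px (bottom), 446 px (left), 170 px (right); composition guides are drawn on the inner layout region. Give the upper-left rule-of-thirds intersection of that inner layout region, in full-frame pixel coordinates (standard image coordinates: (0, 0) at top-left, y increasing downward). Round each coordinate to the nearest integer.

Content width = 2114 − 446 − 170 = 1498 px; content height = 1227 − 147 − 251 = 829 px.
Upper-left is one-third across and one-third down within the inner layout region.
x = 446 + 1 × 1498/3 = 446 + 499.33 ≈ 945
y = 147 + 1 × 829/3 = 147 + 276.33 ≈ 423

x = 945 px, y = 423 px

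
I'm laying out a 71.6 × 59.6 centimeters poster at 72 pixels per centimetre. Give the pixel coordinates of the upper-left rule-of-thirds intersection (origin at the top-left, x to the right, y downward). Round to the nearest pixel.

x = 1718 px, y = 1430 px

In pixels the canvas is 71.6 × 72 = 5155.2 wide and 59.6 × 72 = 4291.2 tall.
The upper-left point is one-third across and one-third down:
x = 1 × 5155.2/3 ≈ 1718; y = 1 × 4291.2/3 ≈ 1430.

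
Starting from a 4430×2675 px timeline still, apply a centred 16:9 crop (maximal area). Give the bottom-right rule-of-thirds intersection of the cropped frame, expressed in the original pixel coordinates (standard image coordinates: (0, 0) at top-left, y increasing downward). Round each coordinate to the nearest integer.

x = 2953 px, y = 1753 px

4430/2675 < 16/9, so the 16:9 crop keeps the full width 4430 and trims height to 4430 × 9/16 = 2491.88 px.
Top offset = (2675 − 2491.88)/2 = 91.56 px; left offset = 0.
Bottom-right is two-thirds across and two-thirds down within the crop:
x = 0.00 + 2 × 4430.00/3 ≈ 2953; y = 91.56 + 2 × 2491.88/3 ≈ 1753.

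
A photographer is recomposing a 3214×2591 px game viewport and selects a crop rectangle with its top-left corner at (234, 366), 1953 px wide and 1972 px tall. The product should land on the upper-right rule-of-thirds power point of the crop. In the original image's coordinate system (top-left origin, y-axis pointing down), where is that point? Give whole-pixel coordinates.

(1536, 1023)

One third of the crop width 1953 is 651.00 px.
One third of the crop height 1972 is 657.33 px.
The upper-right point is two-thirds across and one-third down within the crop:
x = 234 + 2 × 651.00 ≈ 1536; y = 366 + 1 × 657.33 ≈ 1023.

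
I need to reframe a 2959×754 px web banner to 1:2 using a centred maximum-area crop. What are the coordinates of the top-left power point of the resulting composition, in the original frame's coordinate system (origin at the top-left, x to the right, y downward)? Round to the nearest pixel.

(1417, 251)

2959/754 > 1/2, so the 1:2 crop keeps the full height 754 and trims width to 754 × 1/2 = 377.00 px.
Left offset = (2959 − 377.00)/2 = 1291.00 px; top offset = 0.
Top-left is one-third across and one-third down within the crop:
x = 1291.00 + 1 × 377.00/3 ≈ 1417; y = 0.00 + 1 × 754.00/3 ≈ 251.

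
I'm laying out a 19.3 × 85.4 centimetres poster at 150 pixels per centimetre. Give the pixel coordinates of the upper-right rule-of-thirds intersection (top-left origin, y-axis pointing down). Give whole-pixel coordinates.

In pixels the canvas is 19.3 × 150 = 2895 wide and 85.4 × 150 = 12810 tall.
The upper-right point is two-thirds across and one-third down:
x = 2 × 2895/3 ≈ 1930; y = 1 × 12810/3 ≈ 4270.

x = 1930 px, y = 4270 px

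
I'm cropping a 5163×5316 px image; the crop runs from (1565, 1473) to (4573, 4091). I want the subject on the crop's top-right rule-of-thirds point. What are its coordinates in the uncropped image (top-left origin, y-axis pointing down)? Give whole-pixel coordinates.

Crop width = 4573 − 1565 = 3008 px; one third is 1002.67 px.
Crop height = 4091 − 1473 = 2618 px; one third is 872.67 px.
The top-right point is two-thirds across and one-third down within the crop:
x = 1565 + 2 × 1002.67 ≈ 3570; y = 1473 + 1 × 872.67 ≈ 2346.

(3570, 2346)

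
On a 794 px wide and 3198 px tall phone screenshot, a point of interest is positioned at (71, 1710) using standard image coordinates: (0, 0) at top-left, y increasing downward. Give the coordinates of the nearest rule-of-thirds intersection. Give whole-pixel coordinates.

Third lines: x ∈ {265, 529}, y ∈ {1066, 2132}.
71 is closer to x = 265; 1710 is closer to y = 2132.
So the nearest intersection is the lower-left power point.

(265, 2132)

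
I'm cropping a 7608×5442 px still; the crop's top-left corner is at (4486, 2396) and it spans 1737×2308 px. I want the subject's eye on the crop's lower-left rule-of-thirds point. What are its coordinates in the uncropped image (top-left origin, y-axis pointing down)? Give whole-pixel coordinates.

One third of the crop width 1737 is 579.00 px.
One third of the crop height 2308 is 769.33 px.
The lower-left point is one-third across and two-thirds down within the crop:
x = 4486 + 1 × 579.00 ≈ 5065; y = 2396 + 2 × 769.33 ≈ 3935.

x = 5065 px, y = 3935 px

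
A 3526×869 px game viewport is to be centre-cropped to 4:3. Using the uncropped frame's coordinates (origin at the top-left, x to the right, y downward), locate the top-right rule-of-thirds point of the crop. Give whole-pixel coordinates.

3526/869 > 4/3, so the 4:3 crop keeps the full height 869 and trims width to 869 × 4/3 = 1158.67 px.
Left offset = (3526 − 1158.67)/2 = 1183.67 px; top offset = 0.
Top-right is two-thirds across and one-third down within the crop:
x = 1183.67 + 2 × 1158.67/3 ≈ 1956; y = 0.00 + 1 × 869.00/3 ≈ 290.

x = 1956 px, y = 290 px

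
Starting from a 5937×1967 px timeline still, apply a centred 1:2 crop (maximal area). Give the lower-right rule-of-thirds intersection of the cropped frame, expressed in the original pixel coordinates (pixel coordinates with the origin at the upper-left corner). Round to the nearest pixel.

(3132, 1311)

5937/1967 > 1/2, so the 1:2 crop keeps the full height 1967 and trims width to 1967 × 1/2 = 983.50 px.
Left offset = (5937 − 983.50)/2 = 2476.75 px; top offset = 0.
Lower-right is two-thirds across and two-thirds down within the crop:
x = 2476.75 + 2 × 983.50/3 ≈ 3132; y = 0.00 + 2 × 1967.00/3 ≈ 1311.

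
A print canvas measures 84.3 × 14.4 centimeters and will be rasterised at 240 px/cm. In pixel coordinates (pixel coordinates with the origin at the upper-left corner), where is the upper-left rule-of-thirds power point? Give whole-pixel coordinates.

x = 6744 px, y = 1152 px

In pixels the canvas is 84.3 × 240 = 20232 wide and 14.4 × 240 = 3456 tall.
The upper-left point is one-third across and one-third down:
x = 1 × 20232/3 ≈ 6744; y = 1 × 3456/3 ≈ 1152.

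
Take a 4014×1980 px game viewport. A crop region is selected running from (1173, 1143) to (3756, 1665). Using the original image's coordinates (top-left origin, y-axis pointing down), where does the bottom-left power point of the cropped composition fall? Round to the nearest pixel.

(2034, 1491)

Crop width = 3756 − 1173 = 2583 px; one third is 861.00 px.
Crop height = 1665 − 1143 = 522 px; one third is 174.00 px.
The bottom-left point is one-third across and two-thirds down within the crop:
x = 1173 + 1 × 861.00 ≈ 2034; y = 1143 + 2 × 174.00 ≈ 1491.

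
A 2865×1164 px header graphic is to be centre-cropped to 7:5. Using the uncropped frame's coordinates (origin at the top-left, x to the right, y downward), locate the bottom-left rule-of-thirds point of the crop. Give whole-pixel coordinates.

x = 1161 px, y = 776 px

2865/1164 > 7/5, so the 7:5 crop keeps the full height 1164 and trims width to 1164 × 7/5 = 1629.60 px.
Left offset = (2865 − 1629.60)/2 = 617.70 px; top offset = 0.
Bottom-left is one-third across and two-thirds down within the crop:
x = 617.70 + 1 × 1629.60/3 ≈ 1161; y = 0.00 + 2 × 1164.00/3 ≈ 776.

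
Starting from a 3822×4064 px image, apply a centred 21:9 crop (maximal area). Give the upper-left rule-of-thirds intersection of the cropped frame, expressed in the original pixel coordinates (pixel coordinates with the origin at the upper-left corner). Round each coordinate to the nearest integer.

x = 1274 px, y = 1759 px

3822/4064 < 21/9, so the 21:9 crop keeps the full width 3822 and trims height to 3822 × 9/21 = 1638.00 px.
Top offset = (4064 − 1638.00)/2 = 1213.00 px; left offset = 0.
Upper-left is one-third across and one-third down within the crop:
x = 0.00 + 1 × 3822.00/3 ≈ 1274; y = 1213.00 + 1 × 1638.00/3 ≈ 1759.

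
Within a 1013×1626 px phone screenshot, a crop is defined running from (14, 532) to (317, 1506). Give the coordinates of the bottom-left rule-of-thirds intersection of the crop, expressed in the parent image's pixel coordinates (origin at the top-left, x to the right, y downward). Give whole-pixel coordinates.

(115, 1181)

Crop width = 317 − 14 = 303 px; one third is 101.00 px.
Crop height = 1506 − 532 = 974 px; one third is 324.67 px.
The bottom-left point is one-third across and two-thirds down within the crop:
x = 14 + 1 × 101.00 ≈ 115; y = 532 + 2 × 324.67 ≈ 1181.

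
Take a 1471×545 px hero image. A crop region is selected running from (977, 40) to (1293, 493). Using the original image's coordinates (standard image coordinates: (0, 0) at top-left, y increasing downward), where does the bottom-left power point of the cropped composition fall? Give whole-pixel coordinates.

(1082, 342)

Crop width = 1293 − 977 = 316 px; one third is 105.33 px.
Crop height = 493 − 40 = 453 px; one third is 151.00 px.
The bottom-left point is one-third across and two-thirds down within the crop:
x = 977 + 1 × 105.33 ≈ 1082; y = 40 + 2 × 151.00 ≈ 342.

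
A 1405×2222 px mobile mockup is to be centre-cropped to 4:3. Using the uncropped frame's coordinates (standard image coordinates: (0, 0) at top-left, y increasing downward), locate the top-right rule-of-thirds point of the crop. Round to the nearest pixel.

1405/2222 < 4/3, so the 4:3 crop keeps the full width 1405 and trims height to 1405 × 3/4 = 1053.75 px.
Top offset = (2222 − 1053.75)/2 = 584.12 px; left offset = 0.
Top-right is two-thirds across and one-third down within the crop:
x = 0.00 + 2 × 1405.00/3 ≈ 937; y = 584.12 + 1 × 1053.75/3 ≈ 935.

(937, 935)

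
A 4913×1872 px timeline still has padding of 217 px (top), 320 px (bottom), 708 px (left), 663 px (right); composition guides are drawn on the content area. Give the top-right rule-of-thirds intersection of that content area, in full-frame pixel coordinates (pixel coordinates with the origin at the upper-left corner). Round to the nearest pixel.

Content width = 4913 − 708 − 663 = 3542 px; content height = 1872 − 217 − 320 = 1335 px.
Top-right is two-thirds across and one-third down within the content area.
x = 708 + 2 × 3542/3 = 708 + 2361.33 ≈ 3069
y = 217 + 1 × 1335/3 = 217 + 445.00 ≈ 662

x = 3069 px, y = 662 px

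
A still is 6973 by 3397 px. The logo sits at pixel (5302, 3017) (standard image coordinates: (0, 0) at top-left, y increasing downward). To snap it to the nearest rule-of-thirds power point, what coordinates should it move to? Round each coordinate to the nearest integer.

x = 4649 px, y = 2265 px

Third lines: x ∈ {2324, 4649}, y ∈ {1132, 2265}.
5302 is closer to x = 4649; 3017 is closer to y = 2265.
So the nearest intersection is the lower-right power point.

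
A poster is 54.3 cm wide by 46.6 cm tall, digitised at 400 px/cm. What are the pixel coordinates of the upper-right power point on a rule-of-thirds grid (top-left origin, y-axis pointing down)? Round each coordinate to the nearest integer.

(14480, 6213)

In pixels the canvas is 54.3 × 400 = 21720 wide and 46.6 × 400 = 18640 tall.
The upper-right point is two-thirds across and one-third down:
x = 2 × 21720/3 ≈ 14480; y = 1 × 18640/3 ≈ 6213.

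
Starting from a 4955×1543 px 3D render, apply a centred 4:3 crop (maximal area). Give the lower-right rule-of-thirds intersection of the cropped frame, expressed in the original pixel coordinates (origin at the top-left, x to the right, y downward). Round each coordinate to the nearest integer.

4955/1543 > 4/3, so the 4:3 crop keeps the full height 1543 and trims width to 1543 × 4/3 = 2057.33 px.
Left offset = (4955 − 2057.33)/2 = 1448.83 px; top offset = 0.
Lower-right is two-thirds across and two-thirds down within the crop:
x = 1448.83 + 2 × 2057.33/3 ≈ 2820; y = 0.00 + 2 × 1543.00/3 ≈ 1029.

x = 2820 px, y = 1029 px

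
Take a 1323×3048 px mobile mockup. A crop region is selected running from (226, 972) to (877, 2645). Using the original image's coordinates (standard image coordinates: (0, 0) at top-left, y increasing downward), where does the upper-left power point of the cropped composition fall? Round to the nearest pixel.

x = 443 px, y = 1530 px

Crop width = 877 − 226 = 651 px; one third is 217.00 px.
Crop height = 2645 − 972 = 1673 px; one third is 557.67 px.
The upper-left point is one-third across and one-third down within the crop:
x = 226 + 1 × 217.00 ≈ 443; y = 972 + 1 × 557.67 ≈ 1530.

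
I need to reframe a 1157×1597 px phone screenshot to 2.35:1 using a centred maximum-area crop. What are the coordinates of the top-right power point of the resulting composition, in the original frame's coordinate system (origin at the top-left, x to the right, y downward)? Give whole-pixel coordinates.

1157/1597 < 2.35/1, so the 2.35:1 crop keeps the full width 1157 and trims height to 1157 × 1/2.35 = 492.34 px.
Top offset = (1597 − 492.34)/2 = 552.33 px; left offset = 0.
Top-right is two-thirds across and one-third down within the crop:
x = 0.00 + 2 × 1157.00/3 ≈ 771; y = 552.33 + 1 × 492.34/3 ≈ 716.

(771, 716)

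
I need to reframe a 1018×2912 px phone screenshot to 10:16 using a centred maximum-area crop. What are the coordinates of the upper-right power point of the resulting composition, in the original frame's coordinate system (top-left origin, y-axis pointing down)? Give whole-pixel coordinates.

x = 679 px, y = 1185 px

1018/2912 < 10/16, so the 10:16 crop keeps the full width 1018 and trims height to 1018 × 16/10 = 1628.80 px.
Top offset = (2912 − 1628.80)/2 = 641.60 px; left offset = 0.
Upper-right is two-thirds across and one-third down within the crop:
x = 0.00 + 2 × 1018.00/3 ≈ 679; y = 641.60 + 1 × 1628.80/3 ≈ 1185.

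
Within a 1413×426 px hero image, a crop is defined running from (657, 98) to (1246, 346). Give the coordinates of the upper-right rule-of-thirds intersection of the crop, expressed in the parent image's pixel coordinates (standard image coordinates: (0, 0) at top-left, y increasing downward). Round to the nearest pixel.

Crop width = 1246 − 657 = 589 px; one third is 196.33 px.
Crop height = 346 − 98 = 248 px; one third is 82.67 px.
The upper-right point is two-thirds across and one-third down within the crop:
x = 657 + 2 × 196.33 ≈ 1050; y = 98 + 1 × 82.67 ≈ 181.

(1050, 181)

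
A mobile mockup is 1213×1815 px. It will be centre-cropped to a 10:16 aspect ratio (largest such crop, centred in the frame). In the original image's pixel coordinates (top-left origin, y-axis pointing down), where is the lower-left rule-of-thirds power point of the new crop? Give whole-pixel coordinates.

1213/1815 > 10/16, so the 10:16 crop keeps the full height 1815 and trims width to 1815 × 10/16 = 1134.38 px.
Left offset = (1213 − 1134.38)/2 = 39.31 px; top offset = 0.
Lower-left is one-third across and two-thirds down within the crop:
x = 39.31 + 1 × 1134.38/3 ≈ 417; y = 0.00 + 2 × 1815.00/3 ≈ 1210.

x = 417 px, y = 1210 px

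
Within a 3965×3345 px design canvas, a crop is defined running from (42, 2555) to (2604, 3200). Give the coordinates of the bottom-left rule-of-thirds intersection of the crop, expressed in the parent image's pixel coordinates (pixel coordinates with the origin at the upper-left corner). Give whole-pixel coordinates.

Crop width = 2604 − 42 = 2562 px; one third is 854.00 px.
Crop height = 3200 − 2555 = 645 px; one third is 215.00 px.
The bottom-left point is one-third across and two-thirds down within the crop:
x = 42 + 1 × 854.00 ≈ 896; y = 2555 + 2 × 215.00 ≈ 2985.

x = 896 px, y = 2985 px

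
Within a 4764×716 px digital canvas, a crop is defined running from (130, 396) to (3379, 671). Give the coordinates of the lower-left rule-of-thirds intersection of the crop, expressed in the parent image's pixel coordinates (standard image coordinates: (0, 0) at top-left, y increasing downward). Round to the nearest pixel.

Crop width = 3379 − 130 = 3249 px; one third is 1083.00 px.
Crop height = 671 − 396 = 275 px; one third is 91.67 px.
The lower-left point is one-third across and two-thirds down within the crop:
x = 130 + 1 × 1083.00 ≈ 1213; y = 396 + 2 × 91.67 ≈ 579.

(1213, 579)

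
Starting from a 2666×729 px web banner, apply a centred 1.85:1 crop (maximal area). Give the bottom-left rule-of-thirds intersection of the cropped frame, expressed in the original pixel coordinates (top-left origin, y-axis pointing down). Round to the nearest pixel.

(1108, 486)

2666/729 > 1.85/1, so the 1.85:1 crop keeps the full height 729 and trims width to 729 × 1.85/1 = 1348.65 px.
Left offset = (2666 − 1348.65)/2 = 658.67 px; top offset = 0.
Bottom-left is one-third across and two-thirds down within the crop:
x = 658.67 + 1 × 1348.65/3 ≈ 1108; y = 0.00 + 2 × 729.00/3 ≈ 486.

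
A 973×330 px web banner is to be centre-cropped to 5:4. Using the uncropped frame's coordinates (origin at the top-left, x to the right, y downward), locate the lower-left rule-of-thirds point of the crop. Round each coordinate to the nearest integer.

(418, 220)

973/330 > 5/4, so the 5:4 crop keeps the full height 330 and trims width to 330 × 5/4 = 412.50 px.
Left offset = (973 − 412.50)/2 = 280.25 px; top offset = 0.
Lower-left is one-third across and two-thirds down within the crop:
x = 280.25 + 1 × 412.50/3 ≈ 418; y = 0.00 + 2 × 330.00/3 ≈ 220.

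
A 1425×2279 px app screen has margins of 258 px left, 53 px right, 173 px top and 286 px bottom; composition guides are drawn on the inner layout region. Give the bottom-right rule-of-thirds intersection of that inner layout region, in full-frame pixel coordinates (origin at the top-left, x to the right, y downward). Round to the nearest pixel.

(1001, 1386)

Content width = 1425 − 258 − 53 = 1114 px; content height = 2279 − 173 − 286 = 1820 px.
Bottom-right is two-thirds across and two-thirds down within the inner layout region.
x = 258 + 2 × 1114/3 = 258 + 742.67 ≈ 1001
y = 173 + 2 × 1820/3 = 173 + 1213.33 ≈ 1386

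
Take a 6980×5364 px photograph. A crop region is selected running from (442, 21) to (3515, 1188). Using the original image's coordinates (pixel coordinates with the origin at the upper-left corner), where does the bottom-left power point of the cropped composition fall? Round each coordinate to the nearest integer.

x = 1466 px, y = 799 px

Crop width = 3515 − 442 = 3073 px; one third is 1024.33 px.
Crop height = 1188 − 21 = 1167 px; one third is 389.00 px.
The bottom-left point is one-third across and two-thirds down within the crop:
x = 442 + 1 × 1024.33 ≈ 1466; y = 21 + 2 × 389.00 ≈ 799.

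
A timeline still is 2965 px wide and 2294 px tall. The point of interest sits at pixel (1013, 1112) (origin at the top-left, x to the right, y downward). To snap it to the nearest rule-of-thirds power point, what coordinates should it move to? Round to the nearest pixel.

Third lines: x ∈ {988, 1977}, y ∈ {765, 1529}.
1013 is closer to x = 988; 1112 is closer to y = 765.
So the nearest intersection is the upper-left power point.

(988, 765)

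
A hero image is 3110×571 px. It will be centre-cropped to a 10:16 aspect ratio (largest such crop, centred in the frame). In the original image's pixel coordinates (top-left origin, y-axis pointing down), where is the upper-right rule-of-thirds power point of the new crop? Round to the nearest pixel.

(1614, 190)

3110/571 > 10/16, so the 10:16 crop keeps the full height 571 and trims width to 571 × 10/16 = 356.88 px.
Left offset = (3110 − 356.88)/2 = 1376.56 px; top offset = 0.
Upper-right is two-thirds across and one-third down within the crop:
x = 1376.56 + 2 × 356.88/3 ≈ 1614; y = 0.00 + 1 × 571.00/3 ≈ 190.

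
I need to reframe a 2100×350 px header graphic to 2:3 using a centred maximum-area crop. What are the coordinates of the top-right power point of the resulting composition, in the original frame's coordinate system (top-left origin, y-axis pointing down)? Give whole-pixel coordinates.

x = 1089 px, y = 117 px

2100/350 > 2/3, so the 2:3 crop keeps the full height 350 and trims width to 350 × 2/3 = 233.33 px.
Left offset = (2100 − 233.33)/2 = 933.33 px; top offset = 0.
Top-right is two-thirds across and one-third down within the crop:
x = 933.33 + 2 × 233.33/3 ≈ 1089; y = 0.00 + 1 × 350.00/3 ≈ 117.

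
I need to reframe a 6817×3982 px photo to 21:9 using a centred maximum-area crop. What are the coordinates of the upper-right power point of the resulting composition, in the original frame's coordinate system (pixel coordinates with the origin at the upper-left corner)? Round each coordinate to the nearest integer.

6817/3982 < 21/9, so the 21:9 crop keeps the full width 6817 and trims height to 6817 × 9/21 = 2921.57 px.
Top offset = (3982 − 2921.57)/2 = 530.21 px; left offset = 0.
Upper-right is two-thirds across and one-third down within the crop:
x = 0.00 + 2 × 6817.00/3 ≈ 4545; y = 530.21 + 1 × 2921.57/3 ≈ 1504.

(4545, 1504)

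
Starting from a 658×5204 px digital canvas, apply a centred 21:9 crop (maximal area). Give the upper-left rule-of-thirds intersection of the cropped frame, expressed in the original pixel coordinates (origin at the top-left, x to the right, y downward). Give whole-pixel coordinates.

x = 219 px, y = 2555 px

658/5204 < 21/9, so the 21:9 crop keeps the full width 658 and trims height to 658 × 9/21 = 282.00 px.
Top offset = (5204 − 282.00)/2 = 2461.00 px; left offset = 0.
Upper-left is one-third across and one-third down within the crop:
x = 0.00 + 1 × 658.00/3 ≈ 219; y = 2461.00 + 1 × 282.00/3 ≈ 2555.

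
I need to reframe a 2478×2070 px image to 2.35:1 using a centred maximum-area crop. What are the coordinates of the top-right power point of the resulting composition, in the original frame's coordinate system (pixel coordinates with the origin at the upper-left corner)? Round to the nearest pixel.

2478/2070 < 2.35/1, so the 2.35:1 crop keeps the full width 2478 and trims height to 2478 × 1/2.35 = 1054.47 px.
Top offset = (2070 − 1054.47)/2 = 507.77 px; left offset = 0.
Top-right is two-thirds across and one-third down within the crop:
x = 0.00 + 2 × 2478.00/3 ≈ 1652; y = 507.77 + 1 × 1054.47/3 ≈ 859.

x = 1652 px, y = 859 px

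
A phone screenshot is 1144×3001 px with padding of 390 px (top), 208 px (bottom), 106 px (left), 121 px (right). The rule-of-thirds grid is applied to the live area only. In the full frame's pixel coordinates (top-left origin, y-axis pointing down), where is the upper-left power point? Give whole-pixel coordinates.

x = 412 px, y = 1191 px

Content width = 1144 − 106 − 121 = 917 px; content height = 3001 − 390 − 208 = 2403 px.
Upper-left is one-third across and one-third down within the live area.
x = 106 + 1 × 917/3 = 106 + 305.67 ≈ 412
y = 390 + 1 × 2403/3 = 390 + 801.00 ≈ 1191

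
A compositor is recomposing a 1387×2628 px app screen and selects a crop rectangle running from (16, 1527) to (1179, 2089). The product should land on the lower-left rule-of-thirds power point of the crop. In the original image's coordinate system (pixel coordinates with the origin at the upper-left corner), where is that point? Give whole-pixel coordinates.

Crop width = 1179 − 16 = 1163 px; one third is 387.67 px.
Crop height = 2089 − 1527 = 562 px; one third is 187.33 px.
The lower-left point is one-third across and two-thirds down within the crop:
x = 16 + 1 × 387.67 ≈ 404; y = 1527 + 2 × 187.33 ≈ 1902.

x = 404 px, y = 1902 px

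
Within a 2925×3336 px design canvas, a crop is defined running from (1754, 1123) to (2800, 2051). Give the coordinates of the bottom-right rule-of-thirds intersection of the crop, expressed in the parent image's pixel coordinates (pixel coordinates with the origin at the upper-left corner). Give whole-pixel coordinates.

x = 2451 px, y = 1742 px

Crop width = 2800 − 1754 = 1046 px; one third is 348.67 px.
Crop height = 2051 − 1123 = 928 px; one third is 309.33 px.
The bottom-right point is two-thirds across and two-thirds down within the crop:
x = 1754 + 2 × 348.67 ≈ 2451; y = 1123 + 2 × 309.33 ≈ 1742.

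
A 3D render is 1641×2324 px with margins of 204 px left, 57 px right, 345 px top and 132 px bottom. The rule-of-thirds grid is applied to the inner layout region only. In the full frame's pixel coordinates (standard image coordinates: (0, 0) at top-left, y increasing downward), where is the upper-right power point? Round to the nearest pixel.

(1124, 961)

Content width = 1641 − 204 − 57 = 1380 px; content height = 2324 − 345 − 132 = 1847 px.
Upper-right is two-thirds across and one-third down within the inner layout region.
x = 204 + 2 × 1380/3 = 204 + 920.00 ≈ 1124
y = 345 + 1 × 1847/3 = 345 + 615.67 ≈ 961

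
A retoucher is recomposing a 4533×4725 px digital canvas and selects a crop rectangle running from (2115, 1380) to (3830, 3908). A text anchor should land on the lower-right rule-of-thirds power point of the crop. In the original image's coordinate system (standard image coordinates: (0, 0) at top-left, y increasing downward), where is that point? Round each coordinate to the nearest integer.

x = 3258 px, y = 3065 px

Crop width = 3830 − 2115 = 1715 px; one third is 571.67 px.
Crop height = 3908 − 1380 = 2528 px; one third is 842.67 px.
The lower-right point is two-thirds across and two-thirds down within the crop:
x = 2115 + 2 × 571.67 ≈ 3258; y = 1380 + 2 × 842.67 ≈ 3065.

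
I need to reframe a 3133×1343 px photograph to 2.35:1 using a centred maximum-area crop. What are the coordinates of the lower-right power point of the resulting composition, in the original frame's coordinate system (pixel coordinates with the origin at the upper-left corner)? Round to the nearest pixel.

3133/1343 < 2.35/1, so the 2.35:1 crop keeps the full width 3133 and trims height to 3133 × 1/2.35 = 1333.19 px.
Top offset = (1343 − 1333.19)/2 = 4.90 px; left offset = 0.
Lower-right is two-thirds across and two-thirds down within the crop:
x = 0.00 + 2 × 3133.00/3 ≈ 2089; y = 4.90 + 2 × 1333.19/3 ≈ 894.

(2089, 894)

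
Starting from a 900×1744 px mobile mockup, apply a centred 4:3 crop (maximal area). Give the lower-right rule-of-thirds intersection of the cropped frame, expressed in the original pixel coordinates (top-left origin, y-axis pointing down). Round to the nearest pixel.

900/1744 < 4/3, so the 4:3 crop keeps the full width 900 and trims height to 900 × 3/4 = 675.00 px.
Top offset = (1744 − 675.00)/2 = 534.50 px; left offset = 0.
Lower-right is two-thirds across and two-thirds down within the crop:
x = 0.00 + 2 × 900.00/3 ≈ 600; y = 534.50 + 2 × 675.00/3 ≈ 985.

(600, 985)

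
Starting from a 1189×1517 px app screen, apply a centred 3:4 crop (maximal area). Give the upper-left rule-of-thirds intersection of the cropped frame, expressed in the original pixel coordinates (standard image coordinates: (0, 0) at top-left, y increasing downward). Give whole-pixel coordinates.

1189/1517 > 3/4, so the 3:4 crop keeps the full height 1517 and trims width to 1517 × 3/4 = 1137.75 px.
Left offset = (1189 − 1137.75)/2 = 25.62 px; top offset = 0.
Upper-left is one-third across and one-third down within the crop:
x = 25.62 + 1 × 1137.75/3 ≈ 405; y = 0.00 + 1 × 1517.00/3 ≈ 506.

(405, 506)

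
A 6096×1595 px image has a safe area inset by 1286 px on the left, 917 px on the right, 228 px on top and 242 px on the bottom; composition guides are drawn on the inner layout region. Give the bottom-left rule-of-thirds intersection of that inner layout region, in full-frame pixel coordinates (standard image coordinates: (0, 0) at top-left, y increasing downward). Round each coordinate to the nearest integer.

Content width = 6096 − 1286 − 917 = 3893 px; content height = 1595 − 228 − 242 = 1125 px.
Bottom-left is one-third across and two-thirds down within the inner layout region.
x = 1286 + 1 × 3893/3 = 1286 + 1297.67 ≈ 2584
y = 228 + 2 × 1125/3 = 228 + 750.00 ≈ 978

x = 2584 px, y = 978 px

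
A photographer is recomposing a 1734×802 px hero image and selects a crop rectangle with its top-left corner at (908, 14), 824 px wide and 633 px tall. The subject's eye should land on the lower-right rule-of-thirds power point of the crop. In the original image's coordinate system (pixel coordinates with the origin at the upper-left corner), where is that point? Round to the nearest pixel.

One third of the crop width 824 is 274.67 px.
One third of the crop height 633 is 211.00 px.
The lower-right point is two-thirds across and two-thirds down within the crop:
x = 908 + 2 × 274.67 ≈ 1457; y = 14 + 2 × 211.00 ≈ 436.

(1457, 436)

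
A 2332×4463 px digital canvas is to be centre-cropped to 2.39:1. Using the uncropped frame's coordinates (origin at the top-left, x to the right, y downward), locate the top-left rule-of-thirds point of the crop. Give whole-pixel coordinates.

2332/4463 < 2.39/1, so the 2.39:1 crop keeps the full width 2332 and trims height to 2332 × 1/2.39 = 975.73 px.
Top offset = (4463 − 975.73)/2 = 1743.63 px; left offset = 0.
Top-left is one-third across and one-third down within the crop:
x = 0.00 + 1 × 2332.00/3 ≈ 777; y = 1743.63 + 1 × 975.73/3 ≈ 2069.

x = 777 px, y = 2069 px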